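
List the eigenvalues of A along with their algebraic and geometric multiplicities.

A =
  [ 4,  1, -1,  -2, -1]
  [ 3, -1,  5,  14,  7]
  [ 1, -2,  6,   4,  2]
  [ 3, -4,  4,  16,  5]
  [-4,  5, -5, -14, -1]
λ = 4: alg = 3, geom = 1; λ = 6: alg = 2, geom = 1

Step 1 — factor the characteristic polynomial to read off the algebraic multiplicities:
  χ_A(x) = (x - 6)^2*(x - 4)^3

Step 2 — compute geometric multiplicities via the rank-nullity identity g(λ) = n − rank(A − λI):
  rank(A − (4)·I) = 4, so dim ker(A − (4)·I) = n − 4 = 1
  rank(A − (6)·I) = 4, so dim ker(A − (6)·I) = n − 4 = 1

Summary:
  λ = 4: algebraic multiplicity = 3, geometric multiplicity = 1
  λ = 6: algebraic multiplicity = 2, geometric multiplicity = 1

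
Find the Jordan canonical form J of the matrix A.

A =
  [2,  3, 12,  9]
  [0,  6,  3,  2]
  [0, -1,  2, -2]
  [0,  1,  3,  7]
J_1(2) ⊕ J_2(5) ⊕ J_1(5)

The characteristic polynomial is
  det(x·I − A) = x^4 - 17*x^3 + 105*x^2 - 275*x + 250 = (x - 5)^3*(x - 2)

Eigenvalues and multiplicities (the geometric multiplicity of λ is n − rank(A − λI), which equals the number of Jordan blocks for λ):
  λ = 2: algebraic multiplicity = 1, geometric multiplicity = 1
  λ = 5: algebraic multiplicity = 3, geometric multiplicity = 2

Determining the block sizes for each eigenvalue:
  λ = 2: one block (gm = 1), so the single block has size am = 1 → block sizes [1]
  λ = 5: 2 blocks summing to 3 forces exactly one block of size 2 and the rest size 1 → block sizes [2, 1]

Assembling the blocks gives a Jordan form
J =
  [2, 0, 0, 0]
  [0, 5, 1, 0]
  [0, 0, 5, 0]
  [0, 0, 0, 5]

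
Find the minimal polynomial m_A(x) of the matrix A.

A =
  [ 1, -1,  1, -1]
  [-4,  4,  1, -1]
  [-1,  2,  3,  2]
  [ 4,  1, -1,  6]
x^3 - 9*x^2 + 24*x - 20

The characteristic polynomial is χ_A(x) = (x - 5)^2*(x - 2)^2, so the eigenvalues are known. The minimal polynomial is
  m_A(x) = Π_λ (x − λ)^{k_λ}
where k_λ is the size of the *largest* Jordan block for λ (equivalently, the smallest k with (A − λI)^k v = 0 for every generalised eigenvector v of λ).

  λ = 2: largest Jordan block has size 2, contributing (x − 2)^2
  λ = 5: largest Jordan block has size 1, contributing (x − 5)

So m_A(x) = (x - 5)*(x - 2)^2 = x^3 - 9*x^2 + 24*x - 20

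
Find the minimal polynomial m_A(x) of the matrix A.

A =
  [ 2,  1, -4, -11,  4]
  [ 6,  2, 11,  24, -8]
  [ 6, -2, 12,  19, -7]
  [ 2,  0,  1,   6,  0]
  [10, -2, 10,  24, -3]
x^5 - 19*x^4 + 139*x^3 - 485*x^2 + 800*x - 500

The characteristic polynomial is χ_A(x) = (x - 5)^3*(x - 2)^2, so the eigenvalues are known. The minimal polynomial is
  m_A(x) = Π_λ (x − λ)^{k_λ}
where k_λ is the size of the *largest* Jordan block for λ (equivalently, the smallest k with (A − λI)^k v = 0 for every generalised eigenvector v of λ).

  λ = 2: largest Jordan block has size 2, contributing (x − 2)^2
  λ = 5: largest Jordan block has size 3, contributing (x − 5)^3

So m_A(x) = (x - 5)^3*(x - 2)^2 = x^5 - 19*x^4 + 139*x^3 - 485*x^2 + 800*x - 500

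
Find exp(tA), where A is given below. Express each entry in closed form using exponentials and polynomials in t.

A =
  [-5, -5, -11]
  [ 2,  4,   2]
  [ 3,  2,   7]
e^{tA} =
  [3*t^2*exp(2*t) - 7*t*exp(2*t) + exp(2*t), 3*t^2*exp(2*t)/2 - 5*t*exp(2*t), 6*t^2*exp(2*t) - 11*t*exp(2*t)]
  [-2*t^2*exp(2*t) + 2*t*exp(2*t), -t^2*exp(2*t) + 2*t*exp(2*t) + exp(2*t), -4*t^2*exp(2*t) + 2*t*exp(2*t)]
  [-t^2*exp(2*t) + 3*t*exp(2*t), -t^2*exp(2*t)/2 + 2*t*exp(2*t), -2*t^2*exp(2*t) + 5*t*exp(2*t) + exp(2*t)]

Strategy: write A = P · J · P⁻¹ where J is a Jordan canonical form, so e^{tA} = P · e^{tJ} · P⁻¹, and e^{tJ} can be computed block-by-block.

A has Jordan form
J =
  [2, 1, 0]
  [0, 2, 1]
  [0, 0, 2]
(up to reordering of blocks).

Per-block formulas:
  For a 3×3 Jordan block J_3(2): exp(t · J_3(2)) = e^(2t)·(I + t·N + (t^2/2)·N^2), where N is the 3×3 nilpotent shift.

After assembling e^{tJ} and conjugating by P, we get:

e^{tA} =
  [3*t^2*exp(2*t) - 7*t*exp(2*t) + exp(2*t), 3*t^2*exp(2*t)/2 - 5*t*exp(2*t), 6*t^2*exp(2*t) - 11*t*exp(2*t)]
  [-2*t^2*exp(2*t) + 2*t*exp(2*t), -t^2*exp(2*t) + 2*t*exp(2*t) + exp(2*t), -4*t^2*exp(2*t) + 2*t*exp(2*t)]
  [-t^2*exp(2*t) + 3*t*exp(2*t), -t^2*exp(2*t)/2 + 2*t*exp(2*t), -2*t^2*exp(2*t) + 5*t*exp(2*t) + exp(2*t)]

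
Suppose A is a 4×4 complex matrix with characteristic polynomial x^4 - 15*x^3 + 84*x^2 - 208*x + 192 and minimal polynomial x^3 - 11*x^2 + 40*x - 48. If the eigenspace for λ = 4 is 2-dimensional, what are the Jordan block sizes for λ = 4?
Block sizes for λ = 4: [2, 1]

Step 1 — from the characteristic polynomial, algebraic multiplicity of λ = 4 is 3. From dim ker(A − (4)·I) = 2, there are exactly 2 Jordan blocks for λ = 4.
Step 2 — from the minimal polynomial, the factor (x − 4)^2 tells us the largest block for λ = 4 has size 2.
Step 3 — with total size 3, 2 blocks, and largest block 2, the block sizes (in nonincreasing order) are [2, 1].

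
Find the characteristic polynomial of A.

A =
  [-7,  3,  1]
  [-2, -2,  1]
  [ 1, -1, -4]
x^3 + 13*x^2 + 56*x + 80

Expanding det(x·I − A) (e.g. by cofactor expansion or by noting that A is similar to its Jordan form J, which has the same characteristic polynomial as A) gives
  χ_A(x) = x^3 + 13*x^2 + 56*x + 80
which factors as (x + 4)^2*(x + 5). The eigenvalues (with algebraic multiplicities) are λ = -5 with multiplicity 1, λ = -4 with multiplicity 2.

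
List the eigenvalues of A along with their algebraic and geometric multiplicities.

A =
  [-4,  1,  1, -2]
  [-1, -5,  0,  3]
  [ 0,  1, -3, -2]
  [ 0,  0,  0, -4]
λ = -4: alg = 4, geom = 2

Step 1 — factor the characteristic polynomial to read off the algebraic multiplicities:
  χ_A(x) = (x + 4)^4

Step 2 — compute geometric multiplicities via the rank-nullity identity g(λ) = n − rank(A − λI):
  rank(A − (-4)·I) = 2, so dim ker(A − (-4)·I) = n − 2 = 2

Summary:
  λ = -4: algebraic multiplicity = 4, geometric multiplicity = 2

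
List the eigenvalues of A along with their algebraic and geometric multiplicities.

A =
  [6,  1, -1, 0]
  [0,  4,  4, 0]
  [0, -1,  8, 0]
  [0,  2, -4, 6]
λ = 6: alg = 4, geom = 2

Step 1 — factor the characteristic polynomial to read off the algebraic multiplicities:
  χ_A(x) = (x - 6)^4

Step 2 — compute geometric multiplicities via the rank-nullity identity g(λ) = n − rank(A − λI):
  rank(A − (6)·I) = 2, so dim ker(A − (6)·I) = n − 2 = 2

Summary:
  λ = 6: algebraic multiplicity = 4, geometric multiplicity = 2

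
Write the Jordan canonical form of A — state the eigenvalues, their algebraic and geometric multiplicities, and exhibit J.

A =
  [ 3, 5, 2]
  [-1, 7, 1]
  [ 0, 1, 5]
J_3(5)

The characteristic polynomial is
  det(x·I − A) = x^3 - 15*x^2 + 75*x - 125 = (x - 5)^3

Eigenvalues and multiplicities (the geometric multiplicity of λ is n − rank(A − λI), which equals the number of Jordan blocks for λ):
  λ = 5: algebraic multiplicity = 3, geometric multiplicity = 1

Determining the block sizes for each eigenvalue:
  λ = 5: one block (gm = 1), so the single block has size am = 3 → block sizes [3]

Assembling the blocks gives a Jordan form
J =
  [5, 1, 0]
  [0, 5, 1]
  [0, 0, 5]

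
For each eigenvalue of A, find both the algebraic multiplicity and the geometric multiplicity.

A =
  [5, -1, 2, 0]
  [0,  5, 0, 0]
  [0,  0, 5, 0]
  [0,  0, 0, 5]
λ = 5: alg = 4, geom = 3

Step 1 — factor the characteristic polynomial to read off the algebraic multiplicities:
  χ_A(x) = (x - 5)^4

Step 2 — compute geometric multiplicities via the rank-nullity identity g(λ) = n − rank(A − λI):
  rank(A − (5)·I) = 1, so dim ker(A − (5)·I) = n − 1 = 3

Summary:
  λ = 5: algebraic multiplicity = 4, geometric multiplicity = 3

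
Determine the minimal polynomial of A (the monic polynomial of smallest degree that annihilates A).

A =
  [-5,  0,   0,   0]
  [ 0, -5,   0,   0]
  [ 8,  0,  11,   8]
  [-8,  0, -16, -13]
x^2 + 2*x - 15

The characteristic polynomial is χ_A(x) = (x - 3)*(x + 5)^3, so the eigenvalues are known. The minimal polynomial is
  m_A(x) = Π_λ (x − λ)^{k_λ}
where k_λ is the size of the *largest* Jordan block for λ (equivalently, the smallest k with (A − λI)^k v = 0 for every generalised eigenvector v of λ).

  λ = -5: largest Jordan block has size 1, contributing (x + 5)
  λ = 3: largest Jordan block has size 1, contributing (x − 3)

So m_A(x) = (x - 3)*(x + 5) = x^2 + 2*x - 15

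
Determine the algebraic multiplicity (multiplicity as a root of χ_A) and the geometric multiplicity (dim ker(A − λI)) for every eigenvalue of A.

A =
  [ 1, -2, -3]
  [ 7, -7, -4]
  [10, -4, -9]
λ = -5: alg = 3, geom = 1

Step 1 — factor the characteristic polynomial to read off the algebraic multiplicities:
  χ_A(x) = (x + 5)^3

Step 2 — compute geometric multiplicities via the rank-nullity identity g(λ) = n − rank(A − λI):
  rank(A − (-5)·I) = 2, so dim ker(A − (-5)·I) = n − 2 = 1

Summary:
  λ = -5: algebraic multiplicity = 3, geometric multiplicity = 1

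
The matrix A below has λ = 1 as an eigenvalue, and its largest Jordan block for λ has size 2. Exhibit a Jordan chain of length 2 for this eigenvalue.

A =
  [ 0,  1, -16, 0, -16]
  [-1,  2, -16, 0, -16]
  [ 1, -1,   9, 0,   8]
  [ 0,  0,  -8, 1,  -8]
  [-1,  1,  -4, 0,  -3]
A Jordan chain for λ = 1 of length 2:
v_1 = (-1, -1, 1, 0, -1)ᵀ
v_2 = (1, 0, 0, 0, 0)ᵀ

Let N = A − (1)·I. We want v_2 with N^2 v_2 = 0 but N^1 v_2 ≠ 0; then v_{j-1} := N · v_j for j = 2, …, 2.

Pick v_2 = (1, 0, 0, 0, 0)ᵀ.
Then v_1 = N · v_2 = (-1, -1, 1, 0, -1)ᵀ.

Sanity check: (A − (1)·I) v_1 = (0, 0, 0, 0, 0)ᵀ = 0. ✓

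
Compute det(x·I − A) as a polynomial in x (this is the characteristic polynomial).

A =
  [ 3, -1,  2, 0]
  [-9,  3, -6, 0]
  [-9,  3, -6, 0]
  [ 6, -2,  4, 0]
x^4

Expanding det(x·I − A) (e.g. by cofactor expansion or by noting that A is similar to its Jordan form J, which has the same characteristic polynomial as A) gives
  χ_A(x) = x^4
which factors as x^4. The eigenvalues (with algebraic multiplicities) are λ = 0 with multiplicity 4.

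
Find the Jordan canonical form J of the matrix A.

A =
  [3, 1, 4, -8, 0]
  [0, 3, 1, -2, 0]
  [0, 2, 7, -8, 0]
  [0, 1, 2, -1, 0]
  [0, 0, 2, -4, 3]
J_3(3) ⊕ J_1(3) ⊕ J_1(3)

The characteristic polynomial is
  det(x·I − A) = x^5 - 15*x^4 + 90*x^3 - 270*x^2 + 405*x - 243 = (x - 3)^5

Eigenvalues and multiplicities (the geometric multiplicity of λ is n − rank(A − λI), which equals the number of Jordan blocks for λ):
  λ = 3: algebraic multiplicity = 5, geometric multiplicity = 3

Determining the block sizes for each eigenvalue:
  λ = 3: with am = 5 and gm = 3, the partition is not yet determined (e.g. several partitions of 5 into 3 parts exist). Let N = A − (3)·I. Computing rank(N^1) = 2, rank(N^2) = 1, rank(N^3) = 0; the number of blocks of size ≥ j is rank(N^{j−1}) − rank(N^j), giving [3, 1, 1]. So we have 1 block(s) of size 3, 2 block(s) of size 1 → block sizes [3, 1, 1]

Assembling the blocks gives a Jordan form
J =
  [3, 1, 0, 0, 0]
  [0, 3, 1, 0, 0]
  [0, 0, 3, 0, 0]
  [0, 0, 0, 3, 0]
  [0, 0, 0, 0, 3]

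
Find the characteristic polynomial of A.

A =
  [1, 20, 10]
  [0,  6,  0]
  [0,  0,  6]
x^3 - 13*x^2 + 48*x - 36

Expanding det(x·I − A) (e.g. by cofactor expansion or by noting that A is similar to its Jordan form J, which has the same characteristic polynomial as A) gives
  χ_A(x) = x^3 - 13*x^2 + 48*x - 36
which factors as (x - 6)^2*(x - 1). The eigenvalues (with algebraic multiplicities) are λ = 1 with multiplicity 1, λ = 6 with multiplicity 2.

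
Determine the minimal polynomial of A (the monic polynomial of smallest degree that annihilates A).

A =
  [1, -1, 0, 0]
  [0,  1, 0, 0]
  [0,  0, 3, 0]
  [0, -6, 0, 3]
x^3 - 5*x^2 + 7*x - 3

The characteristic polynomial is χ_A(x) = (x - 3)^2*(x - 1)^2, so the eigenvalues are known. The minimal polynomial is
  m_A(x) = Π_λ (x − λ)^{k_λ}
where k_λ is the size of the *largest* Jordan block for λ (equivalently, the smallest k with (A − λI)^k v = 0 for every generalised eigenvector v of λ).

  λ = 1: largest Jordan block has size 2, contributing (x − 1)^2
  λ = 3: largest Jordan block has size 1, contributing (x − 3)

So m_A(x) = (x - 3)*(x - 1)^2 = x^3 - 5*x^2 + 7*x - 3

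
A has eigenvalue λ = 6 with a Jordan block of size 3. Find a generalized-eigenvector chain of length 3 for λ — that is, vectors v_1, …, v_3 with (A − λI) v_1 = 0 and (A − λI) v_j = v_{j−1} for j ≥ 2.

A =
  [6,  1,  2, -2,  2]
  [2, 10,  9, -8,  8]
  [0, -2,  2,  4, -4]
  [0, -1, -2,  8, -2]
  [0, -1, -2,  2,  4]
A Jordan chain for λ = 6 of length 3:
v_1 = (2, 8, -4, -2, -2)ᵀ
v_2 = (0, 2, 0, 0, 0)ᵀ
v_3 = (1, 0, 0, 0, 0)ᵀ

Let N = A − (6)·I. We want v_3 with N^3 v_3 = 0 but N^2 v_3 ≠ 0; then v_{j-1} := N · v_j for j = 3, …, 2.

Pick v_3 = (1, 0, 0, 0, 0)ᵀ.
Then v_2 = N · v_3 = (0, 2, 0, 0, 0)ᵀ.
Then v_1 = N · v_2 = (2, 8, -4, -2, -2)ᵀ.

Sanity check: (A − (6)·I) v_1 = (0, 0, 0, 0, 0)ᵀ = 0. ✓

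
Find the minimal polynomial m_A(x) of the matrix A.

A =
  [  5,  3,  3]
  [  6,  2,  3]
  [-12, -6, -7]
x^2 - x - 2

The characteristic polynomial is χ_A(x) = (x - 2)*(x + 1)^2, so the eigenvalues are known. The minimal polynomial is
  m_A(x) = Π_λ (x − λ)^{k_λ}
where k_λ is the size of the *largest* Jordan block for λ (equivalently, the smallest k with (A − λI)^k v = 0 for every generalised eigenvector v of λ).

  λ = -1: largest Jordan block has size 1, contributing (x + 1)
  λ = 2: largest Jordan block has size 1, contributing (x − 2)

So m_A(x) = (x - 2)*(x + 1) = x^2 - x - 2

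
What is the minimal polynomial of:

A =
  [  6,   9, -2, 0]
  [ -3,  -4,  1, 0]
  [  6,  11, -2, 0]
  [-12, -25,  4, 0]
x^3

The characteristic polynomial is χ_A(x) = x^4, so the eigenvalues are known. The minimal polynomial is
  m_A(x) = Π_λ (x − λ)^{k_λ}
where k_λ is the size of the *largest* Jordan block for λ (equivalently, the smallest k with (A − λI)^k v = 0 for every generalised eigenvector v of λ).

  λ = 0: largest Jordan block has size 3, contributing (x − 0)^3

So m_A(x) = x^3 = x^3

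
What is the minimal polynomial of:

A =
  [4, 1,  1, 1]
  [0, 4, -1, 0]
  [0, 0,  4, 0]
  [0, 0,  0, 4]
x^3 - 12*x^2 + 48*x - 64

The characteristic polynomial is χ_A(x) = (x - 4)^4, so the eigenvalues are known. The minimal polynomial is
  m_A(x) = Π_λ (x − λ)^{k_λ}
where k_λ is the size of the *largest* Jordan block for λ (equivalently, the smallest k with (A − λI)^k v = 0 for every generalised eigenvector v of λ).

  λ = 4: largest Jordan block has size 3, contributing (x − 4)^3

So m_A(x) = (x - 4)^3 = x^3 - 12*x^2 + 48*x - 64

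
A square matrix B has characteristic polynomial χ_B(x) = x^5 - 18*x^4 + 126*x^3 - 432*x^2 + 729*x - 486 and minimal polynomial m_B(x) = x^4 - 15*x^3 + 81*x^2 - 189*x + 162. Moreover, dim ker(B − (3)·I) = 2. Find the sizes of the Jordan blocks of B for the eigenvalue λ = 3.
Block sizes for λ = 3: [3, 1]

Step 1 — from the characteristic polynomial, algebraic multiplicity of λ = 3 is 4. From dim ker(B − (3)·I) = 2, there are exactly 2 Jordan blocks for λ = 3.
Step 2 — from the minimal polynomial, the factor (x − 3)^3 tells us the largest block for λ = 3 has size 3.
Step 3 — with total size 4, 2 blocks, and largest block 3, the block sizes (in nonincreasing order) are [3, 1].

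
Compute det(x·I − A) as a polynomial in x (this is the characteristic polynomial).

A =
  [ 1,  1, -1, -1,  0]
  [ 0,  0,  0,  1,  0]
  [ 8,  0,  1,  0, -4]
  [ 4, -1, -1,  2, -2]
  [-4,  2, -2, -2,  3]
x^5 - 7*x^4 + 18*x^3 - 22*x^2 + 13*x - 3

Expanding det(x·I − A) (e.g. by cofactor expansion or by noting that A is similar to its Jordan form J, which has the same characteristic polynomial as A) gives
  χ_A(x) = x^5 - 7*x^4 + 18*x^3 - 22*x^2 + 13*x - 3
which factors as (x - 3)*(x - 1)^4. The eigenvalues (with algebraic multiplicities) are λ = 1 with multiplicity 4, λ = 3 with multiplicity 1.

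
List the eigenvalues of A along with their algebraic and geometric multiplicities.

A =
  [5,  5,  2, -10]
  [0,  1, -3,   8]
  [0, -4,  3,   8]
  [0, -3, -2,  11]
λ = 5: alg = 4, geom = 2

Step 1 — factor the characteristic polynomial to read off the algebraic multiplicities:
  χ_A(x) = (x - 5)^4

Step 2 — compute geometric multiplicities via the rank-nullity identity g(λ) = n − rank(A − λI):
  rank(A − (5)·I) = 2, so dim ker(A − (5)·I) = n − 2 = 2

Summary:
  λ = 5: algebraic multiplicity = 4, geometric multiplicity = 2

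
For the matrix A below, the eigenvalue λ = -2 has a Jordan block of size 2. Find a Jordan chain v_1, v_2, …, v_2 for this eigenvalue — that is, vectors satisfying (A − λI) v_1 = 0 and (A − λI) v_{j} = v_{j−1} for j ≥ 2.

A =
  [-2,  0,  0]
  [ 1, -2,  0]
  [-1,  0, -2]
A Jordan chain for λ = -2 of length 2:
v_1 = (0, 1, -1)ᵀ
v_2 = (1, 0, 0)ᵀ

Let N = A − (-2)·I. We want v_2 with N^2 v_2 = 0 but N^1 v_2 ≠ 0; then v_{j-1} := N · v_j for j = 2, …, 2.

Pick v_2 = (1, 0, 0)ᵀ.
Then v_1 = N · v_2 = (0, 1, -1)ᵀ.

Sanity check: (A − (-2)·I) v_1 = (0, 0, 0)ᵀ = 0. ✓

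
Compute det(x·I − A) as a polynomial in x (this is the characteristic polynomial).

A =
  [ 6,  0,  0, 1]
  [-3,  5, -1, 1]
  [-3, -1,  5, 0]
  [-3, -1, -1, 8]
x^4 - 24*x^3 + 216*x^2 - 864*x + 1296

Expanding det(x·I − A) (e.g. by cofactor expansion or by noting that A is similar to its Jordan form J, which has the same characteristic polynomial as A) gives
  χ_A(x) = x^4 - 24*x^3 + 216*x^2 - 864*x + 1296
which factors as (x - 6)^4. The eigenvalues (with algebraic multiplicities) are λ = 6 with multiplicity 4.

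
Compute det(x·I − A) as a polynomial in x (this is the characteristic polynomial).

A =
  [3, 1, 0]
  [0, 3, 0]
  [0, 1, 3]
x^3 - 9*x^2 + 27*x - 27

Expanding det(x·I − A) (e.g. by cofactor expansion or by noting that A is similar to its Jordan form J, which has the same characteristic polynomial as A) gives
  χ_A(x) = x^3 - 9*x^2 + 27*x - 27
which factors as (x - 3)^3. The eigenvalues (with algebraic multiplicities) are λ = 3 with multiplicity 3.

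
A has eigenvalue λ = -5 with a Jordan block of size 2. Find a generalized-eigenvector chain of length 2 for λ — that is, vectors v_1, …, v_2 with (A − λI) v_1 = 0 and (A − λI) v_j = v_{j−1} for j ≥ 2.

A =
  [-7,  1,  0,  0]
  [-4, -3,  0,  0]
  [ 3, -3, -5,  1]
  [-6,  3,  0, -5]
A Jordan chain for λ = -5 of length 2:
v_1 = (-2, -4, 3, -6)ᵀ
v_2 = (1, 0, 0, 0)ᵀ

Let N = A − (-5)·I. We want v_2 with N^2 v_2 = 0 but N^1 v_2 ≠ 0; then v_{j-1} := N · v_j for j = 2, …, 2.

Pick v_2 = (1, 0, 0, 0)ᵀ.
Then v_1 = N · v_2 = (-2, -4, 3, -6)ᵀ.

Sanity check: (A − (-5)·I) v_1 = (0, 0, 0, 0)ᵀ = 0. ✓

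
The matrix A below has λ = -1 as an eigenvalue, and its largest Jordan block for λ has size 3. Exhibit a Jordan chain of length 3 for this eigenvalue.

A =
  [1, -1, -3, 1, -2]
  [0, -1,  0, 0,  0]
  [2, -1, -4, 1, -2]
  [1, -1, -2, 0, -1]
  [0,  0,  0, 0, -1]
A Jordan chain for λ = -1 of length 3:
v_1 = (-1, 0, -1, -1, 0)ᵀ
v_2 = (2, 0, 2, 1, 0)ᵀ
v_3 = (1, 0, 0, 0, 0)ᵀ

Let N = A − (-1)·I. We want v_3 with N^3 v_3 = 0 but N^2 v_3 ≠ 0; then v_{j-1} := N · v_j for j = 3, …, 2.

Pick v_3 = (1, 0, 0, 0, 0)ᵀ.
Then v_2 = N · v_3 = (2, 0, 2, 1, 0)ᵀ.
Then v_1 = N · v_2 = (-1, 0, -1, -1, 0)ᵀ.

Sanity check: (A − (-1)·I) v_1 = (0, 0, 0, 0, 0)ᵀ = 0. ✓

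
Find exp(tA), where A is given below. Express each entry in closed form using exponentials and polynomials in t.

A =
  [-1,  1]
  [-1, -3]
e^{tA} =
  [t*exp(-2*t) + exp(-2*t), t*exp(-2*t)]
  [-t*exp(-2*t), -t*exp(-2*t) + exp(-2*t)]

Strategy: write A = P · J · P⁻¹ where J is a Jordan canonical form, so e^{tA} = P · e^{tJ} · P⁻¹, and e^{tJ} can be computed block-by-block.

A has Jordan form
J =
  [-2,  1]
  [ 0, -2]
(up to reordering of blocks).

Per-block formulas:
  For a 2×2 Jordan block J_2(-2): exp(t · J_2(-2)) = e^(-2t)·(I + t·N), where N is the 2×2 nilpotent shift.

After assembling e^{tJ} and conjugating by P, we get:

e^{tA} =
  [t*exp(-2*t) + exp(-2*t), t*exp(-2*t)]
  [-t*exp(-2*t), -t*exp(-2*t) + exp(-2*t)]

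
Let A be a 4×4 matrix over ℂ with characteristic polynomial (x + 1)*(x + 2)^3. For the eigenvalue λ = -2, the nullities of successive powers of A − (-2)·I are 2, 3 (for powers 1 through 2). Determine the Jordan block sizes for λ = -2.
Block sizes for λ = -2: [2, 1]

From the dimensions of kernels of powers, the number of Jordan blocks of size at least j is d_j − d_{j−1} where d_j = dim ker(N^j) (with d_0 = 0). Computing the differences gives [2, 1].
The number of blocks of size exactly k is (#blocks of size ≥ k) − (#blocks of size ≥ k + 1), so the partition is: 1 block(s) of size 1, 1 block(s) of size 2.
In nonincreasing order the block sizes are [2, 1].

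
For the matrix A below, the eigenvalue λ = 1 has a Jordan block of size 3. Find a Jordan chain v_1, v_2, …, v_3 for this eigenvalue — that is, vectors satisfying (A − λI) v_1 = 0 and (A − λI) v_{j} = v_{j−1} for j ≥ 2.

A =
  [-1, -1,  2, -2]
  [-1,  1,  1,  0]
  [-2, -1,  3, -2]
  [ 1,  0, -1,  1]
A Jordan chain for λ = 1 of length 3:
v_1 = (-1, 0, -1, 0)ᵀ
v_2 = (-2, -1, -2, 1)ᵀ
v_3 = (1, 0, 0, 0)ᵀ

Let N = A − (1)·I. We want v_3 with N^3 v_3 = 0 but N^2 v_3 ≠ 0; then v_{j-1} := N · v_j for j = 3, …, 2.

Pick v_3 = (1, 0, 0, 0)ᵀ.
Then v_2 = N · v_3 = (-2, -1, -2, 1)ᵀ.
Then v_1 = N · v_2 = (-1, 0, -1, 0)ᵀ.

Sanity check: (A − (1)·I) v_1 = (0, 0, 0, 0)ᵀ = 0. ✓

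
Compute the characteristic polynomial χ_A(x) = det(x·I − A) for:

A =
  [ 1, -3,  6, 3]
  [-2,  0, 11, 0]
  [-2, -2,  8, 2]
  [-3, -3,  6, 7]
x^4 - 16*x^3 + 96*x^2 - 256*x + 256

Expanding det(x·I − A) (e.g. by cofactor expansion or by noting that A is similar to its Jordan form J, which has the same characteristic polynomial as A) gives
  χ_A(x) = x^4 - 16*x^3 + 96*x^2 - 256*x + 256
which factors as (x - 4)^4. The eigenvalues (with algebraic multiplicities) are λ = 4 with multiplicity 4.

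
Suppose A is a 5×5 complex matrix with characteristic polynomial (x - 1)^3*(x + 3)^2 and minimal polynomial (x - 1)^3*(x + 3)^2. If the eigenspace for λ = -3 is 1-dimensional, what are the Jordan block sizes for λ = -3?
Block sizes for λ = -3: [2]

Step 1 — from the characteristic polynomial, algebraic multiplicity of λ = -3 is 2. From dim ker(A − (-3)·I) = 1, there are exactly 1 Jordan blocks for λ = -3.
Step 2 — from the minimal polynomial, the factor (x + 3)^2 tells us the largest block for λ = -3 has size 2.
Step 3 — with total size 2, 1 blocks, and largest block 2, the block sizes (in nonincreasing order) are [2].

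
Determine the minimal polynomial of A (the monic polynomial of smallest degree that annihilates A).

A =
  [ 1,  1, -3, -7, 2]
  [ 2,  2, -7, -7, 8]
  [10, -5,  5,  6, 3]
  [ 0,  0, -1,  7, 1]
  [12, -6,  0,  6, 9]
x^4 - 21*x^3 + 162*x^2 - 540*x + 648

The characteristic polynomial is χ_A(x) = (x - 6)^3*(x - 3)^2, so the eigenvalues are known. The minimal polynomial is
  m_A(x) = Π_λ (x − λ)^{k_λ}
where k_λ is the size of the *largest* Jordan block for λ (equivalently, the smallest k with (A − λI)^k v = 0 for every generalised eigenvector v of λ).

  λ = 3: largest Jordan block has size 1, contributing (x − 3)
  λ = 6: largest Jordan block has size 3, contributing (x − 6)^3

So m_A(x) = (x - 6)^3*(x - 3) = x^4 - 21*x^3 + 162*x^2 - 540*x + 648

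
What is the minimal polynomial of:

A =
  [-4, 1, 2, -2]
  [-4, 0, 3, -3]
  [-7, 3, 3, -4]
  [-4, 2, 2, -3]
x^3 + 3*x^2 + 3*x + 1

The characteristic polynomial is χ_A(x) = (x + 1)^4, so the eigenvalues are known. The minimal polynomial is
  m_A(x) = Π_λ (x − λ)^{k_λ}
where k_λ is the size of the *largest* Jordan block for λ (equivalently, the smallest k with (A − λI)^k v = 0 for every generalised eigenvector v of λ).

  λ = -1: largest Jordan block has size 3, contributing (x + 1)^3

So m_A(x) = (x + 1)^3 = x^3 + 3*x^2 + 3*x + 1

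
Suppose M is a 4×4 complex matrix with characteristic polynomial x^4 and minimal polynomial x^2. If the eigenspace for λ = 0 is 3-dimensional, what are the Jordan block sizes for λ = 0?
Block sizes for λ = 0: [2, 1, 1]

Step 1 — from the characteristic polynomial, algebraic multiplicity of λ = 0 is 4. From dim ker(M − (0)·I) = 3, there are exactly 3 Jordan blocks for λ = 0.
Step 2 — from the minimal polynomial, the factor (x − 0)^2 tells us the largest block for λ = 0 has size 2.
Step 3 — with total size 4, 3 blocks, and largest block 2, the block sizes (in nonincreasing order) are [2, 1, 1].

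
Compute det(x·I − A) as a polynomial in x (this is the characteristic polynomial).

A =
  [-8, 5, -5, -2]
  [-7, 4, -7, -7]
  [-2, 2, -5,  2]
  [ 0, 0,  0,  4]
x^4 + 5*x^3 - 9*x^2 - 81*x - 108

Expanding det(x·I − A) (e.g. by cofactor expansion or by noting that A is similar to its Jordan form J, which has the same characteristic polynomial as A) gives
  χ_A(x) = x^4 + 5*x^3 - 9*x^2 - 81*x - 108
which factors as (x - 4)*(x + 3)^3. The eigenvalues (with algebraic multiplicities) are λ = -3 with multiplicity 3, λ = 4 with multiplicity 1.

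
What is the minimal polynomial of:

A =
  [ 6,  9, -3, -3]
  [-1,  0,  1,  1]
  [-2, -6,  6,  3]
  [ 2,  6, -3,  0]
x^2 - 6*x + 9

The characteristic polynomial is χ_A(x) = (x - 3)^4, so the eigenvalues are known. The minimal polynomial is
  m_A(x) = Π_λ (x − λ)^{k_λ}
where k_λ is the size of the *largest* Jordan block for λ (equivalently, the smallest k with (A − λI)^k v = 0 for every generalised eigenvector v of λ).

  λ = 3: largest Jordan block has size 2, contributing (x − 3)^2

So m_A(x) = (x - 3)^2 = x^2 - 6*x + 9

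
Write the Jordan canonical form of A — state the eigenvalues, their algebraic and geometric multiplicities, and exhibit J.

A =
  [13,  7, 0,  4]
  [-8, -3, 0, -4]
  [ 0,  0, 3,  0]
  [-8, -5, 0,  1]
J_2(3) ⊕ J_1(3) ⊕ J_1(5)

The characteristic polynomial is
  det(x·I − A) = x^4 - 14*x^3 + 72*x^2 - 162*x + 135 = (x - 5)*(x - 3)^3

Eigenvalues and multiplicities (the geometric multiplicity of λ is n − rank(A − λI), which equals the number of Jordan blocks for λ):
  λ = 3: algebraic multiplicity = 3, geometric multiplicity = 2
  λ = 5: algebraic multiplicity = 1, geometric multiplicity = 1

Determining the block sizes for each eigenvalue:
  λ = 3: 2 blocks summing to 3 forces exactly one block of size 2 and the rest size 1 → block sizes [2, 1]
  λ = 5: one block (gm = 1), so the single block has size am = 1 → block sizes [1]

Assembling the blocks gives a Jordan form
J =
  [3, 1, 0, 0]
  [0, 3, 0, 0]
  [0, 0, 3, 0]
  [0, 0, 0, 5]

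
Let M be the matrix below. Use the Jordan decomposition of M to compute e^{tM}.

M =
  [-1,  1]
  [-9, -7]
e^{tM} =
  [3*t*exp(-4*t) + exp(-4*t), t*exp(-4*t)]
  [-9*t*exp(-4*t), -3*t*exp(-4*t) + exp(-4*t)]

Strategy: write M = P · J · P⁻¹ where J is a Jordan canonical form, so e^{tM} = P · e^{tJ} · P⁻¹, and e^{tJ} can be computed block-by-block.

M has Jordan form
J =
  [-4,  1]
  [ 0, -4]
(up to reordering of blocks).

Per-block formulas:
  For a 2×2 Jordan block J_2(-4): exp(t · J_2(-4)) = e^(-4t)·(I + t·N), where N is the 2×2 nilpotent shift.

After assembling e^{tJ} and conjugating by P, we get:

e^{tM} =
  [3*t*exp(-4*t) + exp(-4*t), t*exp(-4*t)]
  [-9*t*exp(-4*t), -3*t*exp(-4*t) + exp(-4*t)]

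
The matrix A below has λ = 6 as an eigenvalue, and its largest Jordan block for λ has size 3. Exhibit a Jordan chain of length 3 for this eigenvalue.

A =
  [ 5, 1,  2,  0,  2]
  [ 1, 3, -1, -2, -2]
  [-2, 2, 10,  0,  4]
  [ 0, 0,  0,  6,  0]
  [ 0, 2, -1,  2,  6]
A Jordan chain for λ = 6 of length 3:
v_1 = (-2, -2, -4, 0, 4)ᵀ
v_2 = (-1, 1, -2, 0, 0)ᵀ
v_3 = (1, 0, 0, 0, 0)ᵀ

Let N = A − (6)·I. We want v_3 with N^3 v_3 = 0 but N^2 v_3 ≠ 0; then v_{j-1} := N · v_j for j = 3, …, 2.

Pick v_3 = (1, 0, 0, 0, 0)ᵀ.
Then v_2 = N · v_3 = (-1, 1, -2, 0, 0)ᵀ.
Then v_1 = N · v_2 = (-2, -2, -4, 0, 4)ᵀ.

Sanity check: (A − (6)·I) v_1 = (0, 0, 0, 0, 0)ᵀ = 0. ✓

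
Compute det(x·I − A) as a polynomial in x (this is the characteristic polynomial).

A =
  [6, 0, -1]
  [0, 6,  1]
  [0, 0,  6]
x^3 - 18*x^2 + 108*x - 216

Expanding det(x·I − A) (e.g. by cofactor expansion or by noting that A is similar to its Jordan form J, which has the same characteristic polynomial as A) gives
  χ_A(x) = x^3 - 18*x^2 + 108*x - 216
which factors as (x - 6)^3. The eigenvalues (with algebraic multiplicities) are λ = 6 with multiplicity 3.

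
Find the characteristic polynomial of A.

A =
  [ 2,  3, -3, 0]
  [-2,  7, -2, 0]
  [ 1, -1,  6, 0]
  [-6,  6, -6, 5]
x^4 - 20*x^3 + 150*x^2 - 500*x + 625

Expanding det(x·I − A) (e.g. by cofactor expansion or by noting that A is similar to its Jordan form J, which has the same characteristic polynomial as A) gives
  χ_A(x) = x^4 - 20*x^3 + 150*x^2 - 500*x + 625
which factors as (x - 5)^4. The eigenvalues (with algebraic multiplicities) are λ = 5 with multiplicity 4.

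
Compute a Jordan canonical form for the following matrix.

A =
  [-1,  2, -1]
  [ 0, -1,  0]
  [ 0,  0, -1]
J_2(-1) ⊕ J_1(-1)

The characteristic polynomial is
  det(x·I − A) = x^3 + 3*x^2 + 3*x + 1 = (x + 1)^3

Eigenvalues and multiplicities (the geometric multiplicity of λ is n − rank(A − λI), which equals the number of Jordan blocks for λ):
  λ = -1: algebraic multiplicity = 3, geometric multiplicity = 2

Determining the block sizes for each eigenvalue:
  λ = -1: 2 blocks summing to 3 forces exactly one block of size 2 and the rest size 1 → block sizes [2, 1]

Assembling the blocks gives a Jordan form
J =
  [-1,  1,  0]
  [ 0, -1,  0]
  [ 0,  0, -1]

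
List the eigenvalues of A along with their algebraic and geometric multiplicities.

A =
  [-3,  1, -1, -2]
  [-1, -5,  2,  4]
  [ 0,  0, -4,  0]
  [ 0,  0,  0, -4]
λ = -4: alg = 4, geom = 2

Step 1 — factor the characteristic polynomial to read off the algebraic multiplicities:
  χ_A(x) = (x + 4)^4

Step 2 — compute geometric multiplicities via the rank-nullity identity g(λ) = n − rank(A − λI):
  rank(A − (-4)·I) = 2, so dim ker(A − (-4)·I) = n − 2 = 2

Summary:
  λ = -4: algebraic multiplicity = 4, geometric multiplicity = 2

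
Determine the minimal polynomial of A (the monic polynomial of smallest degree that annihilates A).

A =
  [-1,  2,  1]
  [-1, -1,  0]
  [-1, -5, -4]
x^3 + 6*x^2 + 12*x + 8

The characteristic polynomial is χ_A(x) = (x + 2)^3, so the eigenvalues are known. The minimal polynomial is
  m_A(x) = Π_λ (x − λ)^{k_λ}
where k_λ is the size of the *largest* Jordan block for λ (equivalently, the smallest k with (A − λI)^k v = 0 for every generalised eigenvector v of λ).

  λ = -2: largest Jordan block has size 3, contributing (x + 2)^3

So m_A(x) = (x + 2)^3 = x^3 + 6*x^2 + 12*x + 8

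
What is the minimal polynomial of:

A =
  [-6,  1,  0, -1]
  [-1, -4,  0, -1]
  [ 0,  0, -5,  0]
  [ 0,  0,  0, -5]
x^2 + 10*x + 25

The characteristic polynomial is χ_A(x) = (x + 5)^4, so the eigenvalues are known. The minimal polynomial is
  m_A(x) = Π_λ (x − λ)^{k_λ}
where k_λ is the size of the *largest* Jordan block for λ (equivalently, the smallest k with (A − λI)^k v = 0 for every generalised eigenvector v of λ).

  λ = -5: largest Jordan block has size 2, contributing (x + 5)^2

So m_A(x) = (x + 5)^2 = x^2 + 10*x + 25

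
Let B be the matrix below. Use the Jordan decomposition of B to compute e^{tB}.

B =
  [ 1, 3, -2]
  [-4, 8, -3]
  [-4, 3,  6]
e^{tB} =
  [6*t^2*exp(5*t) - 4*t*exp(5*t) + exp(5*t), -9*t^2*exp(5*t)/2 + 3*t*exp(5*t), -3*t^2*exp(5*t)/2 - 2*t*exp(5*t)]
  [8*t^2*exp(5*t) - 4*t*exp(5*t), -6*t^2*exp(5*t) + 3*t*exp(5*t) + exp(5*t), -2*t^2*exp(5*t) - 3*t*exp(5*t)]
  [-4*t*exp(5*t), 3*t*exp(5*t), t*exp(5*t) + exp(5*t)]

Strategy: write B = P · J · P⁻¹ where J is a Jordan canonical form, so e^{tB} = P · e^{tJ} · P⁻¹, and e^{tJ} can be computed block-by-block.

B has Jordan form
J =
  [5, 1, 0]
  [0, 5, 1]
  [0, 0, 5]
(up to reordering of blocks).

Per-block formulas:
  For a 3×3 Jordan block J_3(5): exp(t · J_3(5)) = e^(5t)·(I + t·N + (t^2/2)·N^2), where N is the 3×3 nilpotent shift.

After assembling e^{tJ} and conjugating by P, we get:

e^{tB} =
  [6*t^2*exp(5*t) - 4*t*exp(5*t) + exp(5*t), -9*t^2*exp(5*t)/2 + 3*t*exp(5*t), -3*t^2*exp(5*t)/2 - 2*t*exp(5*t)]
  [8*t^2*exp(5*t) - 4*t*exp(5*t), -6*t^2*exp(5*t) + 3*t*exp(5*t) + exp(5*t), -2*t^2*exp(5*t) - 3*t*exp(5*t)]
  [-4*t*exp(5*t), 3*t*exp(5*t), t*exp(5*t) + exp(5*t)]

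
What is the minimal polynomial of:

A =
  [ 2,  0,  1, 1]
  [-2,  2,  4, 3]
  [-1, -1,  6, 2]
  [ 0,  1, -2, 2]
x^2 - 6*x + 9

The characteristic polynomial is χ_A(x) = (x - 3)^4, so the eigenvalues are known. The minimal polynomial is
  m_A(x) = Π_λ (x − λ)^{k_λ}
where k_λ is the size of the *largest* Jordan block for λ (equivalently, the smallest k with (A − λI)^k v = 0 for every generalised eigenvector v of λ).

  λ = 3: largest Jordan block has size 2, contributing (x − 3)^2

So m_A(x) = (x - 3)^2 = x^2 - 6*x + 9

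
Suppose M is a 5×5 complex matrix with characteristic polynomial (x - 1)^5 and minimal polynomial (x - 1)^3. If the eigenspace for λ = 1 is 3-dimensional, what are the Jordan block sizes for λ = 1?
Block sizes for λ = 1: [3, 1, 1]

Step 1 — from the characteristic polynomial, algebraic multiplicity of λ = 1 is 5. From dim ker(M − (1)·I) = 3, there are exactly 3 Jordan blocks for λ = 1.
Step 2 — from the minimal polynomial, the factor (x − 1)^3 tells us the largest block for λ = 1 has size 3.
Step 3 — with total size 5, 3 blocks, and largest block 3, the block sizes (in nonincreasing order) are [3, 1, 1].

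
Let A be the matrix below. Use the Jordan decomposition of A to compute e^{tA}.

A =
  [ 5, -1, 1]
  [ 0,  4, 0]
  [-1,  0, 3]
e^{tA} =
  [t*exp(4*t) + exp(4*t), -t^2*exp(4*t)/2 - t*exp(4*t), t*exp(4*t)]
  [0, exp(4*t), 0]
  [-t*exp(4*t), t^2*exp(4*t)/2, -t*exp(4*t) + exp(4*t)]

Strategy: write A = P · J · P⁻¹ where J is a Jordan canonical form, so e^{tA} = P · e^{tJ} · P⁻¹, and e^{tJ} can be computed block-by-block.

A has Jordan form
J =
  [4, 1, 0]
  [0, 4, 1]
  [0, 0, 4]
(up to reordering of blocks).

Per-block formulas:
  For a 3×3 Jordan block J_3(4): exp(t · J_3(4)) = e^(4t)·(I + t·N + (t^2/2)·N^2), where N is the 3×3 nilpotent shift.

After assembling e^{tJ} and conjugating by P, we get:

e^{tA} =
  [t*exp(4*t) + exp(4*t), -t^2*exp(4*t)/2 - t*exp(4*t), t*exp(4*t)]
  [0, exp(4*t), 0]
  [-t*exp(4*t), t^2*exp(4*t)/2, -t*exp(4*t) + exp(4*t)]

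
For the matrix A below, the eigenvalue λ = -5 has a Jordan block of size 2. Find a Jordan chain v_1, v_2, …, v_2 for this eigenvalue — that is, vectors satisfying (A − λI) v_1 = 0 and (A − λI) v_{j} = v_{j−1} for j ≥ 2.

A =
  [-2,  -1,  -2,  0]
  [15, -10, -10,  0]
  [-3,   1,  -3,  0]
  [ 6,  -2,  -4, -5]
A Jordan chain for λ = -5 of length 2:
v_1 = (3, 15, -3, 6)ᵀ
v_2 = (1, 0, 0, 0)ᵀ

Let N = A − (-5)·I. We want v_2 with N^2 v_2 = 0 but N^1 v_2 ≠ 0; then v_{j-1} := N · v_j for j = 2, …, 2.

Pick v_2 = (1, 0, 0, 0)ᵀ.
Then v_1 = N · v_2 = (3, 15, -3, 6)ᵀ.

Sanity check: (A − (-5)·I) v_1 = (0, 0, 0, 0)ᵀ = 0. ✓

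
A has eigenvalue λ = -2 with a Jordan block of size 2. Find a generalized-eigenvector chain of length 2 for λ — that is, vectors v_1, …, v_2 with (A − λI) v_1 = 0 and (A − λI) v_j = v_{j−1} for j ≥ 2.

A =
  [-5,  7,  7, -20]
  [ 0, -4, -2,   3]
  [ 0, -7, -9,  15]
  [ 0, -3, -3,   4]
A Jordan chain for λ = -2 of length 2:
v_1 = (0, 1, -1, 0)ᵀ
v_2 = (2, -2, 0, -1)ᵀ

Let N = A − (-2)·I. We want v_2 with N^2 v_2 = 0 but N^1 v_2 ≠ 0; then v_{j-1} := N · v_j for j = 2, …, 2.

Pick v_2 = (2, -2, 0, -1)ᵀ.
Then v_1 = N · v_2 = (0, 1, -1, 0)ᵀ.

Sanity check: (A − (-2)·I) v_1 = (0, 0, 0, 0)ᵀ = 0. ✓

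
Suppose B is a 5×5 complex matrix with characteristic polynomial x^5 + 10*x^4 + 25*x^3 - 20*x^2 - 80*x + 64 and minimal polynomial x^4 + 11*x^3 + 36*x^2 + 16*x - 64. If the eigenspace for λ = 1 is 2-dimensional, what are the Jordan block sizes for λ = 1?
Block sizes for λ = 1: [1, 1]

Step 1 — from the characteristic polynomial, algebraic multiplicity of λ = 1 is 2. From dim ker(B − (1)·I) = 2, there are exactly 2 Jordan blocks for λ = 1.
Step 2 — from the minimal polynomial, the factor (x − 1) tells us the largest block for λ = 1 has size 1.
Step 3 — with total size 2, 2 blocks, and largest block 1, the block sizes (in nonincreasing order) are [1, 1].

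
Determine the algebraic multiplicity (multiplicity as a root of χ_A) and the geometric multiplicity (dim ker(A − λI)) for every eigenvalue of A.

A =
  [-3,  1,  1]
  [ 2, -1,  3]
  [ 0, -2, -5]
λ = -3: alg = 3, geom = 1

Step 1 — factor the characteristic polynomial to read off the algebraic multiplicities:
  χ_A(x) = (x + 3)^3

Step 2 — compute geometric multiplicities via the rank-nullity identity g(λ) = n − rank(A − λI):
  rank(A − (-3)·I) = 2, so dim ker(A − (-3)·I) = n − 2 = 1

Summary:
  λ = -3: algebraic multiplicity = 3, geometric multiplicity = 1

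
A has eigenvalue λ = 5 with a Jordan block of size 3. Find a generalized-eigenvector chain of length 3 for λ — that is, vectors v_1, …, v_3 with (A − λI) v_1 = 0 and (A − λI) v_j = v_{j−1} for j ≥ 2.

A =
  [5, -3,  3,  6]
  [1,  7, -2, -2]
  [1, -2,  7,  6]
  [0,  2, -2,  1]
A Jordan chain for λ = 5 of length 3:
v_1 = (0, 1, 1, 0)ᵀ
v_2 = (-3, 2, -2, 2)ᵀ
v_3 = (0, 1, 0, 0)ᵀ

Let N = A − (5)·I. We want v_3 with N^3 v_3 = 0 but N^2 v_3 ≠ 0; then v_{j-1} := N · v_j for j = 3, …, 2.

Pick v_3 = (0, 1, 0, 0)ᵀ.
Then v_2 = N · v_3 = (-3, 2, -2, 2)ᵀ.
Then v_1 = N · v_2 = (0, 1, 1, 0)ᵀ.

Sanity check: (A − (5)·I) v_1 = (0, 0, 0, 0)ᵀ = 0. ✓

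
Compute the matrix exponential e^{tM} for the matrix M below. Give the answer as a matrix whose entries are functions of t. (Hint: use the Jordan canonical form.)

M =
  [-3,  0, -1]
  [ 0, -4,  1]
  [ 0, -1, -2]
e^{tM} =
  [exp(-3*t), t^2*exp(-3*t)/2, -t^2*exp(-3*t)/2 - t*exp(-3*t)]
  [0, -t*exp(-3*t) + exp(-3*t), t*exp(-3*t)]
  [0, -t*exp(-3*t), t*exp(-3*t) + exp(-3*t)]

Strategy: write M = P · J · P⁻¹ where J is a Jordan canonical form, so e^{tM} = P · e^{tJ} · P⁻¹, and e^{tJ} can be computed block-by-block.

M has Jordan form
J =
  [-3,  1,  0]
  [ 0, -3,  1]
  [ 0,  0, -3]
(up to reordering of blocks).

Per-block formulas:
  For a 3×3 Jordan block J_3(-3): exp(t · J_3(-3)) = e^(-3t)·(I + t·N + (t^2/2)·N^2), where N is the 3×3 nilpotent shift.

After assembling e^{tJ} and conjugating by P, we get:

e^{tM} =
  [exp(-3*t), t^2*exp(-3*t)/2, -t^2*exp(-3*t)/2 - t*exp(-3*t)]
  [0, -t*exp(-3*t) + exp(-3*t), t*exp(-3*t)]
  [0, -t*exp(-3*t), t*exp(-3*t) + exp(-3*t)]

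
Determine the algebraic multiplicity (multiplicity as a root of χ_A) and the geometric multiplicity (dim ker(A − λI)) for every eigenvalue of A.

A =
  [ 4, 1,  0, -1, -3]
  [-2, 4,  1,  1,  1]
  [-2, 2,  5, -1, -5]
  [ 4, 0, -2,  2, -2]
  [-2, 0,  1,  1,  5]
λ = 4: alg = 5, geom = 3

Step 1 — factor the characteristic polynomial to read off the algebraic multiplicities:
  χ_A(x) = (x - 4)^5

Step 2 — compute geometric multiplicities via the rank-nullity identity g(λ) = n − rank(A − λI):
  rank(A − (4)·I) = 2, so dim ker(A − (4)·I) = n − 2 = 3

Summary:
  λ = 4: algebraic multiplicity = 5, geometric multiplicity = 3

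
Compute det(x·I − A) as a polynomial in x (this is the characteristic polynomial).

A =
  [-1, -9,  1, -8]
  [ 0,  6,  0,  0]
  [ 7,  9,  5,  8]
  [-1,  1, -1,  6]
x^4 - 16*x^3 + 72*x^2 - 432

Expanding det(x·I − A) (e.g. by cofactor expansion or by noting that A is similar to its Jordan form J, which has the same characteristic polynomial as A) gives
  χ_A(x) = x^4 - 16*x^3 + 72*x^2 - 432
which factors as (x - 6)^3*(x + 2). The eigenvalues (with algebraic multiplicities) are λ = -2 with multiplicity 1, λ = 6 with multiplicity 3.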